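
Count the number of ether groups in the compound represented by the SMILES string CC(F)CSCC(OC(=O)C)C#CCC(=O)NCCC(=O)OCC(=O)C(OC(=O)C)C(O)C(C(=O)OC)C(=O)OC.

halogen on an sp³ carbon → alkyl halide.
C–S–C linkage → sulfide (thioether).
pendant –OC(=O)CH3: an acyloxy group → ester.
C≡C triple bond → alkyne.
–C(=O)–N– linkage → amide (the N is not an amine).
–C(=O)–O–C with C on the carbonyl side → ester.
–C(=O)– with carbon on both sides → ketone.
pendant –OC(=O)CH3: an acyloxy group → ester.
–OH on an sp³ carbon → alcohol (secondary).
pendant –COOCH3: carbonyl C bonded to C and –OCH3 → ester.
–C(=O)OCH3: carbonyl C bonded to C and to –OCH3 → ester (not ketone + ether).
No segment is a ether: CH2SCH2 is sulfide, not ether; CH(OCOCH3) is ester, not ether; CH2COOCH2 is ester, not ether. → 0.

0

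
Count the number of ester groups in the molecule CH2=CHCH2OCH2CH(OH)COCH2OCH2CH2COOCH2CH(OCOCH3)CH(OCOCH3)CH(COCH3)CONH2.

3

Working along the chain:
  CH2=CH: C=C double bond → alkene.
  CH2OCH2: C–O–C with sp³ carbons on both sides and no adjacent C=O → ether.
  CH(OH): –OH on an sp³ carbon → alcohol (secondary).
  CO: –C(=O)– with carbon on both sides → ketone.
  CH2OCH2: C–O–C with sp³ carbons on both sides and no adjacent C=O → ether.
  CH2COOCH2: –C(=O)–O–C with C on the carbonyl side → ester.
  CH(OCOCH3): pendant –OC(=O)CH3: an acyloxy group → ester.
  CH(OCOCH3): pendant –OC(=O)CH3: an acyloxy group → ester.
  CH(COCH3): pendant –COCH3: carbonyl C bonded to two carbons → ketone.
  CONH2: –C(=O)NH2: carbonyl C bonded to C and to N → amide (the N is not a separate amine).
Ester appears at: CH2COOCH2, CH(OCOCH3), CH(OCOCH3) → 3.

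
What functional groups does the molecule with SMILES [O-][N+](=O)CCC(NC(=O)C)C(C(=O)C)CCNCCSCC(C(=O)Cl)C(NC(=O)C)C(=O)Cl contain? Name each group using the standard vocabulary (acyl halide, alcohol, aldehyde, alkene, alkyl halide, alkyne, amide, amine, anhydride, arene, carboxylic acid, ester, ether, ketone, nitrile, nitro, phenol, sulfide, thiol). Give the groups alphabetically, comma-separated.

acyl halide, amide, amine, ketone, nitro, sulfide

Taking each segment in turn:
  O2NCH2: –NO2 on carbon → nitro group.
  CH(NHCOCH3): pendant –NHC(=O)CH3: N bonded to a carbonyl → amide (not amine).
  CH(COCH3): pendant –COCH3: carbonyl C bonded to two carbons → ketone.
  CH2NHCH2: C–N–C with sp³ carbons and no adjacent C=O → amine (secondary).
  CH2SCH2: C–S–C linkage → sulfide (thioether).
  CH(COCl): pendant –C(=O)X: carbonyl C bonded to C and halogen → acyl halide.
  CH(NHCOCH3): pendant –NHC(=O)CH3: N bonded to a carbonyl → amide (not amine).
  COCl: –C(=O)Cl: carbonyl C bonded to C and to a halogen → acyl halide (not alkyl halide).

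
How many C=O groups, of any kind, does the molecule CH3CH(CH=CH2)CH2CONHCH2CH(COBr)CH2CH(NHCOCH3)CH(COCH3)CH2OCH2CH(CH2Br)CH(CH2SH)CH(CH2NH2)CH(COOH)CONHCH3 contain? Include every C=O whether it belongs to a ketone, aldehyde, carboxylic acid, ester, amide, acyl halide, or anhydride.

CH2CONHCH2: amide, 1 C=O (running total 1).
CH(COBr): acyl halide, 1 C=O (running total 2).
CH(NHCOCH3): amide, 1 C=O (running total 3).
CH(COCH3): ketone, 1 C=O (running total 4).
CH(COOH): carboxylic acid, 1 C=O (running total 5).
CONHCH3: amide, 1 C=O (running total 6).

6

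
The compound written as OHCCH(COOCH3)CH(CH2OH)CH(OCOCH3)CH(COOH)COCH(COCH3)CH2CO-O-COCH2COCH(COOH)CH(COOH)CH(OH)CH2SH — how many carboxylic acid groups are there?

3

Working along the chain:
  OHC: terminal –CHO: carbonyl C bonded to H and C → aldehyde.
  CH(COOCH3): pendant –COOCH3: carbonyl C bonded to C and –OCH3 → ester.
  CH(CH2OH): pendant –CH2OH on an sp³ backbone C → alcohol.
  CH(OCOCH3): pendant –OC(=O)CH3: an acyloxy group → ester.
  CH(COOH): pendant –COOH: carbonyl C bonded to C and –OH → carboxylic acid.
  CO: –C(=O)– with carbon on both sides → ketone.
  CH(COCH3): pendant –COCH3: carbonyl C bonded to two carbons → ketone.
  CH2CO-O-COCH2: two acyl groups sharing one oxygen, –C(=O)–O–C(=O)– → anhydride.
  CO: –C(=O)– with carbon on both sides → ketone.
  CH(COOH): pendant –COOH: carbonyl C bonded to C and –OH → carboxylic acid.
  CH(COOH): pendant –COOH: carbonyl C bonded to C and –OH → carboxylic acid.
  CH(OH): –OH on an sp³ carbon → alcohol (secondary).
  CH2SH: –SH on an sp³ carbon → thiol.
Carboxylic acid appears at: CH(COOH), CH(COOH), CH(COOH) → 3.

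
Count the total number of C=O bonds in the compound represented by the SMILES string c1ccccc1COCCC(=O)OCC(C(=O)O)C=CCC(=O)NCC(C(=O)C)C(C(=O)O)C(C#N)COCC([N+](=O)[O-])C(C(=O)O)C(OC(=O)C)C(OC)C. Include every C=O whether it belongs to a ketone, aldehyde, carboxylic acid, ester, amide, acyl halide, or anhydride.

7

CH2COOCH2: ester, 1 C=O (running total 1).
CH(COOH): carboxylic acid, 1 C=O (running total 2).
CH2CONHCH2: amide, 1 C=O (running total 3).
CH(COCH3): ketone, 1 C=O (running total 4).
CH(COOH): carboxylic acid, 1 C=O (running total 5).
CH(COOH): carboxylic acid, 1 C=O (running total 6).
CH(OCOCH3): ester, 1 C=O (running total 7).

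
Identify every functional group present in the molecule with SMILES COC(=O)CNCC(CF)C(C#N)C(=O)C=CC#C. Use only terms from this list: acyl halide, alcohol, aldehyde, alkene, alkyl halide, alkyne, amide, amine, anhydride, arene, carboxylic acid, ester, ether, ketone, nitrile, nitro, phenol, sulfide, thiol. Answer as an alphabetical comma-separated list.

alkene, alkyl halide, alkyne, amine, ester, ketone, nitrile

CH3O–C(=O)–: carbonyl C bonded to C and to –OCH3 → ester (not ketone + ether).
C–N–C with sp³ carbons and no adjacent C=O → amine (secondary).
pendant –CH2X: halogen on sp³ carbon → alkyl halide.
pendant –C≡N: nitrile.
–C(=O)– with carbon on both sides → ketone.
C=C double bond → alkene.
C≡C triple bond → alkyne.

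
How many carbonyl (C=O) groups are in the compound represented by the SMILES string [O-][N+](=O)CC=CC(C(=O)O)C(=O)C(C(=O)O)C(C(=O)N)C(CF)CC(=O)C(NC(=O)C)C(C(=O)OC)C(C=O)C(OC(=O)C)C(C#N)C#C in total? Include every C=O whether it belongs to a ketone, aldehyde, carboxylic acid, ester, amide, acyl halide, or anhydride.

9

CH(COOH): carboxylic acid, 1 C=O (running total 1).
CO: ketone, 1 C=O (running total 2).
CH(COOH): carboxylic acid, 1 C=O (running total 3).
CH(CONH2): amide, 1 C=O (running total 4).
CO: ketone, 1 C=O (running total 5).
CH(NHCOCH3): amide, 1 C=O (running total 6).
CH(COOCH3): ester, 1 C=O (running total 7).
CH(CHO): aldehyde, 1 C=O (running total 8).
CH(OCOCH3): ester, 1 C=O (running total 9).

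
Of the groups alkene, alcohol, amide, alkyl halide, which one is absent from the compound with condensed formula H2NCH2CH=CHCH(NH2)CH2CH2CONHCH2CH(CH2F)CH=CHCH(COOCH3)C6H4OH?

alkyl halide: present (CH(CH2F) — pendant –CH2X: halogen on sp³ carbon → alkyl halide).
alkene: present (CH=CH — C=C double bond → alkene).
amide: present (CH2CONHCH2 — –C(=O)–N– linkage → amide (the N is not an amine)).
alcohol: absent. In C6H4OH, the –OH is on an aromatic ring carbon; that is a phenol, not an alcohol.

alcohol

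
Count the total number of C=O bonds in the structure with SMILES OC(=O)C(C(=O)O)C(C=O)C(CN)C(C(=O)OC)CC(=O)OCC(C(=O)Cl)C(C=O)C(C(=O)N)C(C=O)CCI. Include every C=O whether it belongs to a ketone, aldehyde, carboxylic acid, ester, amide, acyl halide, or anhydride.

9

HOOC: carboxylic acid, 1 C=O (running total 1).
CH(COOH): carboxylic acid, 1 C=O (running total 2).
CH(CHO): aldehyde, 1 C=O (running total 3).
CH(COOCH3): ester, 1 C=O (running total 4).
CH2COOCH2: ester, 1 C=O (running total 5).
CH(COCl): acyl halide, 1 C=O (running total 6).
CH(CHO): aldehyde, 1 C=O (running total 7).
CH(CONH2): amide, 1 C=O (running total 8).
CH(CHO): aldehyde, 1 C=O (running total 9).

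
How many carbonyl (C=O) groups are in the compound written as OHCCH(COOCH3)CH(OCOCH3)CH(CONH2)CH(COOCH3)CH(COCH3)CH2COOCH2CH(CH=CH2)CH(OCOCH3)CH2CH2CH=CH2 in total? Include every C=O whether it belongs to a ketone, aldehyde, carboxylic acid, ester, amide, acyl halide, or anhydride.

8

OHC: aldehyde, 1 C=O (running total 1).
CH(COOCH3): ester, 1 C=O (running total 2).
CH(OCOCH3): ester, 1 C=O (running total 3).
CH(CONH2): amide, 1 C=O (running total 4).
CH(COOCH3): ester, 1 C=O (running total 5).
CH(COCH3): ketone, 1 C=O (running total 6).
CH2COOCH2: ester, 1 C=O (running total 7).
CH(OCOCH3): ester, 1 C=O (running total 8).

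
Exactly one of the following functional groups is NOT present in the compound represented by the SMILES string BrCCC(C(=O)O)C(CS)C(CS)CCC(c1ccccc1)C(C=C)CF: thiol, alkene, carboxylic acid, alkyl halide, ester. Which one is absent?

ester

alkyl halide: present (BrCH2 — halogen on an sp³ carbon → alkyl halide).
thiol: present (CH(CH2SH) — pendant –CH2SH → thiol).
alkene: present (CH(CH=CH2) — pendant –CH=CH2: C=C double bond → alkene).
carboxylic acid: present (CH(COOH) — pendant –COOH: carbonyl C bonded to C and –OH → carboxylic acid).
ester: no segment matches this pattern.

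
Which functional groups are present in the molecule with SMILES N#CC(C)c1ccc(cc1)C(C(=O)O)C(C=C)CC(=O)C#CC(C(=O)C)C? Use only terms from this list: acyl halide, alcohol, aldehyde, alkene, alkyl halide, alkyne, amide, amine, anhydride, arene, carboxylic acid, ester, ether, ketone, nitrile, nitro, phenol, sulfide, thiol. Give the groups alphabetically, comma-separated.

Taking each segment in turn:
  N≡C: N≡C–: carbon triple-bonded to nitrogen → nitrile.
  C6H4: para-disubstituted benzene ring → arene.
  CH(COOH): pendant –COOH: carbonyl C bonded to C and –OH → carboxylic acid.
  CH(CH=CH2): pendant –CH=CH2: C=C double bond → alkene.
  CO: –C(=O)– with carbon on both sides → ketone.
  C≡C: C≡C triple bond → alkyne.
  CH(COCH3): pendant –COCH3: carbonyl C bonded to two carbons → ketone.

alkene, alkyne, arene, carboxylic acid, ketone, nitrile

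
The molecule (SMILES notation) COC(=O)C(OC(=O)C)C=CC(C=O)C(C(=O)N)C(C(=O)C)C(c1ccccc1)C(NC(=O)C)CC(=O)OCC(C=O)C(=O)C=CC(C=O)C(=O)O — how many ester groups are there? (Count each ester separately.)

CH3O–C(=O)–: carbonyl C bonded to C and to –OCH3 → ester (not ketone + ether).
pendant –OC(=O)CH3: an acyloxy group → ester.
C=C double bond → alkene.
pendant –CHO: carbonyl C bonded to C and H → aldehyde.
pendant –CONH2: carbonyl C bonded to C and N → amide.
pendant –COCH3: carbonyl C bonded to two carbons → ketone.
pendant –C6H5: benzene ring → arene.
pendant –NHC(=O)CH3: N bonded to a carbonyl → amide (not amine).
–C(=O)–O–C with C on the carbonyl side → ester.
pendant –CHO: carbonyl C bonded to C and H → aldehyde.
–C(=O)– with carbon on both sides → ketone.
C=C double bond → alkene.
pendant –CHO: carbonyl C bonded to C and H → aldehyde.
–COOH: carbonyl C bonded to –OH and C → carboxylic acid (the –OH is not a separate alcohol).
Ester appears at: CH3OOC, CH(OCOCH3), CH2COOCH2 → 3.

3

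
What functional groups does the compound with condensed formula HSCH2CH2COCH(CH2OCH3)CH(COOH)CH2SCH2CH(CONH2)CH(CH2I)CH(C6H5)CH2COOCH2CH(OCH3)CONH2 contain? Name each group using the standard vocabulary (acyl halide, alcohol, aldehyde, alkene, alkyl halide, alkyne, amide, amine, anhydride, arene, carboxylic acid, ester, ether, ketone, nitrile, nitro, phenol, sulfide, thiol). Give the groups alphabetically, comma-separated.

alkyl halide, amide, arene, carboxylic acid, ester, ether, ketone, sulfide, thiol

–SH on an sp³ carbon → thiol.
–C(=O)– with carbon on both sides → ketone.
pendant –CH2OCH3: C–O–C linkage → ether.
pendant –COOH: carbonyl C bonded to C and –OH → carboxylic acid.
C–S–C linkage → sulfide (thioether).
pendant –CONH2: carbonyl C bonded to C and N → amide.
pendant –CH2X: halogen on sp³ carbon → alkyl halide.
pendant –C6H5: benzene ring → arene.
–C(=O)–O–C with C on the carbonyl side → ester.
pendant –OCH3: C–O–C with sp³ C, no adjacent C=O → ether.
–C(=O)NH2: carbonyl C bonded to C and to N → amide (the N is not a separate amine).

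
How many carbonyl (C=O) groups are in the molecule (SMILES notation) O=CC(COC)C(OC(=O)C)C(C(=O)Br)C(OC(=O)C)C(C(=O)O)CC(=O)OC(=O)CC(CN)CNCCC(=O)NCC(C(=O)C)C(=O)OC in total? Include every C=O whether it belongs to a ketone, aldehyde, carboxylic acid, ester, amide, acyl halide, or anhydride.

10

OHC: aldehyde, 1 C=O (running total 1).
CH(OCOCH3): ester, 1 C=O (running total 2).
CH(COBr): acyl halide, 1 C=O (running total 3).
CH(OCOCH3): ester, 1 C=O (running total 4).
CH(COOH): carboxylic acid, 1 C=O (running total 5).
CH2CO-O-COCH2: anhydride, 2 C=O (running total 7).
CH2CONHCH2: amide, 1 C=O (running total 8).
CH(COCH3): ketone, 1 C=O (running total 9).
COOCH3: ester, 1 C=O (running total 10).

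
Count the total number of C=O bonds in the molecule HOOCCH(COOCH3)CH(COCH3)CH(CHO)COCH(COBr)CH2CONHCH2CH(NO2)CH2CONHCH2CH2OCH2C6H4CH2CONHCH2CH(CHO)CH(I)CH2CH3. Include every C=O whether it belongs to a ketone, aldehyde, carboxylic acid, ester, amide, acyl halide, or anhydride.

HOOC: carboxylic acid, 1 C=O (running total 1).
CH(COOCH3): ester, 1 C=O (running total 2).
CH(COCH3): ketone, 1 C=O (running total 3).
CH(CHO): aldehyde, 1 C=O (running total 4).
CO: ketone, 1 C=O (running total 5).
CH(COBr): acyl halide, 1 C=O (running total 6).
CH2CONHCH2: amide, 1 C=O (running total 7).
CH2CONHCH2: amide, 1 C=O (running total 8).
CH2CONHCH2: amide, 1 C=O (running total 9).
CH(CHO): aldehyde, 1 C=O (running total 10).

10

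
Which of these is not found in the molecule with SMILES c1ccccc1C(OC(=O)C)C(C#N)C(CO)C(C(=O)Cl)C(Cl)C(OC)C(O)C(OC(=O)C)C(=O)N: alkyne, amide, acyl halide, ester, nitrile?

nitrile: present (CH(CN) — pendant –C≡N: nitrile).
acyl halide: present (CH(COCl) — pendant –C(=O)X: carbonyl C bonded to C and halogen → acyl halide).
ester: present (CH(OCOCH3) — pendant –OC(=O)CH3: an acyloxy group → ester).
amide: present (CONH2 — –C(=O)NH2: carbonyl C bonded to C and to N → amide (the N is not a separate amine)).
alkyne: absent. In CH(CN), the triple bond is C≡N, not C≡C, so it is a nitrile.

alkyne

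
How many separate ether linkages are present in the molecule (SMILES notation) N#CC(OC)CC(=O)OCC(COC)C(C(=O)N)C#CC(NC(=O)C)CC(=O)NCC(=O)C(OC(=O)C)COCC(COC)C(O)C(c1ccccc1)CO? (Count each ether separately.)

Taking each segment in turn:
  N≡C: N≡C–: carbon triple-bonded to nitrogen → nitrile.
  CH(OCH3): pendant –OCH3: C–O–C with sp³ C, no adjacent C=O → ether.
  CH2COOCH2: –C(=O)–O–C with C on the carbonyl side → ester.
  CH(CH2OCH3): pendant –CH2OCH3: C–O–C linkage → ether.
  CH(CONH2): pendant –CONH2: carbonyl C bonded to C and N → amide.
  C≡C: C≡C triple bond → alkyne.
  CH(NHCOCH3): pendant –NHC(=O)CH3: N bonded to a carbonyl → amide (not amine).
  CH2CONHCH2: –C(=O)–N– linkage → amide (the N is not an amine).
  CO: –C(=O)– with carbon on both sides → ketone.
  CH(OCOCH3): pendant –OC(=O)CH3: an acyloxy group → ester.
  CH2OCH2: C–O–C with sp³ carbons on both sides and no adjacent C=O → ether.
  CH(CH2OCH3): pendant –CH2OCH3: C–O–C linkage → ether.
  CH(OH): –OH on an sp³ carbon → alcohol (secondary).
  CH(C6H5): pendant –C6H5: benzene ring → arene.
  CH2OH: –OH on an sp³ carbon → alcohol.
Ether appears at: CH(OCH3), CH(CH2OCH3), CH2OCH2, CH(CH2OCH3) → 4.

4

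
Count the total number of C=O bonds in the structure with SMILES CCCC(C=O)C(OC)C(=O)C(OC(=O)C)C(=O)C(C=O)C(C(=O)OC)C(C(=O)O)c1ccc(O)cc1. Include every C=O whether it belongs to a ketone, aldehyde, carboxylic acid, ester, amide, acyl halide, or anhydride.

CH(CHO): aldehyde, 1 C=O (running total 1).
CO: ketone, 1 C=O (running total 2).
CH(OCOCH3): ester, 1 C=O (running total 3).
CO: ketone, 1 C=O (running total 4).
CH(CHO): aldehyde, 1 C=O (running total 5).
CH(COOCH3): ester, 1 C=O (running total 6).
CH(COOH): carboxylic acid, 1 C=O (running total 7).

7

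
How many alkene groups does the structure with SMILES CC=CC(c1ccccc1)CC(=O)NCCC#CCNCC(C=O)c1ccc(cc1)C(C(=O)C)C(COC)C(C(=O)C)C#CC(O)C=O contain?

Reading the structure from left to right:
  CH=CH: C=C double bond → alkene.
  CH(C6H5): pendant –C6H5: benzene ring → arene.
  CH2CONHCH2: –C(=O)–N– linkage → amide (the N is not an amine).
  C≡C: C≡C triple bond → alkyne.
  CH2NHCH2: C–N–C with sp³ carbons and no adjacent C=O → amine (secondary).
  CH(CHO): pendant –CHO: carbonyl C bonded to C and H → aldehyde.
  C6H4: para-disubstituted benzene ring → arene.
  CH(COCH3): pendant –COCH3: carbonyl C bonded to two carbons → ketone.
  CH(CH2OCH3): pendant –CH2OCH3: C–O–C linkage → ether.
  CH(COCH3): pendant –COCH3: carbonyl C bonded to two carbons → ketone.
  C≡C: C≡C triple bond → alkyne.
  CH(OH): –OH on an sp³ carbon → alcohol (secondary).
  CHO: terminal –CHO: carbonyl C bonded to H and C → aldehyde.
Alkene appears at: CH=CH → 1.

1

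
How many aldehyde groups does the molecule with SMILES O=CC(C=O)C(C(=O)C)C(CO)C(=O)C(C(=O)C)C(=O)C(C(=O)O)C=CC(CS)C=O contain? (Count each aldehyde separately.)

terminal –CHO: carbonyl C bonded to H and C → aldehyde.
pendant –CHO: carbonyl C bonded to C and H → aldehyde.
pendant –COCH3: carbonyl C bonded to two carbons → ketone.
pendant –CH2OH on an sp³ backbone C → alcohol.
–C(=O)– with carbon on both sides → ketone.
pendant –COCH3: carbonyl C bonded to two carbons → ketone.
–C(=O)– with carbon on both sides → ketone.
pendant –COOH: carbonyl C bonded to C and –OH → carboxylic acid.
C=C double bond → alkene.
pendant –CH2SH → thiol.
terminal –CHO: carbonyl C bonded to H and C → aldehyde.
Aldehyde appears at: OHC, CH(CHO), CHO → 3.

3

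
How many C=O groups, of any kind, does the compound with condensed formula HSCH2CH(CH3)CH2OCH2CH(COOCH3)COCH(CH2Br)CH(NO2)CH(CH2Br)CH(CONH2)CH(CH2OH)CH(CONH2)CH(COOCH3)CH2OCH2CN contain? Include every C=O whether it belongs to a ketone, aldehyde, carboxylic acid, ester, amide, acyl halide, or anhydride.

CH(COOCH3): ester, 1 C=O (running total 1).
CO: ketone, 1 C=O (running total 2).
CH(CONH2): amide, 1 C=O (running total 3).
CH(CONH2): amide, 1 C=O (running total 4).
CH(COOCH3): ester, 1 C=O (running total 5).

5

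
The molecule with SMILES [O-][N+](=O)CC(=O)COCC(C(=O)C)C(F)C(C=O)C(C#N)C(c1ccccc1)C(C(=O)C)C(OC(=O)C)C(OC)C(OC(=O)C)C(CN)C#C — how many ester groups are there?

2

Working along the chain:
  O2NCH2: –NO2 on carbon → nitro group.
  CO: –C(=O)– with carbon on both sides → ketone.
  CH2OCH2: C–O–C with sp³ carbons on both sides and no adjacent C=O → ether.
  CH(COCH3): pendant –COCH3: carbonyl C bonded to two carbons → ketone.
  CH(F): halogen on an sp³ carbon → alkyl halide.
  CH(CHO): pendant –CHO: carbonyl C bonded to C and H → aldehyde.
  CH(CN): pendant –C≡N: nitrile.
  CH(C6H5): pendant –C6H5: benzene ring → arene.
  CH(COCH3): pendant –COCH3: carbonyl C bonded to two carbons → ketone.
  CH(OCOCH3): pendant –OC(=O)CH3: an acyloxy group → ester.
  CH(OCH3): pendant –OCH3: C–O–C with sp³ C, no adjacent C=O → ether.
  CH(OCOCH3): pendant –OC(=O)CH3: an acyloxy group → ester.
  CH(CH2NH2): pendant –CH2NH2: N on sp³ C, no adjacent C=O → amine.
  C≡CH: C≡C triple bond → alkyne.
Ester appears at: CH(OCOCH3), CH(OCOCH3) → 2.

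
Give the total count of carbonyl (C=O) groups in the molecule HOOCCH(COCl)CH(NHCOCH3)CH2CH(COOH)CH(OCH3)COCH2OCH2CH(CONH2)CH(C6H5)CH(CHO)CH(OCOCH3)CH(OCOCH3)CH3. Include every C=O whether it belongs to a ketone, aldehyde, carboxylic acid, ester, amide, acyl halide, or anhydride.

9

HOOC: carboxylic acid, 1 C=O (running total 1).
CH(COCl): acyl halide, 1 C=O (running total 2).
CH(NHCOCH3): amide, 1 C=O (running total 3).
CH(COOH): carboxylic acid, 1 C=O (running total 4).
CO: ketone, 1 C=O (running total 5).
CH(CONH2): amide, 1 C=O (running total 6).
CH(CHO): aldehyde, 1 C=O (running total 7).
CH(OCOCH3): ester, 1 C=O (running total 8).
CH(OCOCH3): ester, 1 C=O (running total 9).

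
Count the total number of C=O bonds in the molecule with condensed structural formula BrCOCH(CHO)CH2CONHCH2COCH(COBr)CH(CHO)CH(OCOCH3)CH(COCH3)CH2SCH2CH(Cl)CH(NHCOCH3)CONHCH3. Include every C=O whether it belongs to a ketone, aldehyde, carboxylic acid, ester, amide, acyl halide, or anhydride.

10

BrCO: acyl halide, 1 C=O (running total 1).
CH(CHO): aldehyde, 1 C=O (running total 2).
CH2CONHCH2: amide, 1 C=O (running total 3).
CO: ketone, 1 C=O (running total 4).
CH(COBr): acyl halide, 1 C=O (running total 5).
CH(CHO): aldehyde, 1 C=O (running total 6).
CH(OCOCH3): ester, 1 C=O (running total 7).
CH(COCH3): ketone, 1 C=O (running total 8).
CH(NHCOCH3): amide, 1 C=O (running total 9).
CONHCH3: amide, 1 C=O (running total 10).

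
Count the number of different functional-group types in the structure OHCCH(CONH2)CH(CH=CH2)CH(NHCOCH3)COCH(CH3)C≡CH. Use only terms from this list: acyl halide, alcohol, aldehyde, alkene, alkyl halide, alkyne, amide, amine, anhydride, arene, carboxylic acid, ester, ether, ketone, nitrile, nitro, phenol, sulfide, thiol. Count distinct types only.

5

terminal –CHO: carbonyl C bonded to H and C → aldehyde.
pendant –CONH2: carbonyl C bonded to C and N → amide.
pendant –CH=CH2: C=C double bond → alkene.
pendant –NHC(=O)CH3: N bonded to a carbonyl → amide (not amine).
–C(=O)– with carbon on both sides → ketone.
C≡C triple bond → alkyne.
Distinct types present: aldehyde, alkene, alkyne, amide, ketone.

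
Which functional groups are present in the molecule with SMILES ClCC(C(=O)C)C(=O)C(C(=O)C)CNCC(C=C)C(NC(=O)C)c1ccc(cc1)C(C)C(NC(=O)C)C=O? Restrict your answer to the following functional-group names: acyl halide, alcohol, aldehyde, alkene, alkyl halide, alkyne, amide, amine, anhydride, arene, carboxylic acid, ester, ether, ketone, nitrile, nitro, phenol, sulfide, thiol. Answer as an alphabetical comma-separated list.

aldehyde, alkene, alkyl halide, amide, amine, arene, ketone

halogen on an sp³ carbon → alkyl halide.
pendant –COCH3: carbonyl C bonded to two carbons → ketone.
–C(=O)– with carbon on both sides → ketone.
pendant –COCH3: carbonyl C bonded to two carbons → ketone.
C–N–C with sp³ carbons and no adjacent C=O → amine (secondary).
pendant –CH=CH2: C=C double bond → alkene.
pendant –NHC(=O)CH3: N bonded to a carbonyl → amide (not amine).
para-disubstituted benzene ring → arene.
pendant –NHC(=O)CH3: N bonded to a carbonyl → amide (not amine).
terminal –CHO: carbonyl C bonded to H and C → aldehyde.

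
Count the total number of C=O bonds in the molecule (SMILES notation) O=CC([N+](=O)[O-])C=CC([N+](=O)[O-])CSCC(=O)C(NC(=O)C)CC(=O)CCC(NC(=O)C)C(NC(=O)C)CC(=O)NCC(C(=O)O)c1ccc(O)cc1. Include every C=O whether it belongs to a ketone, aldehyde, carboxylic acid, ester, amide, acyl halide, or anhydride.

OHC: aldehyde, 1 C=O (running total 1).
CO: ketone, 1 C=O (running total 2).
CH(NHCOCH3): amide, 1 C=O (running total 3).
CO: ketone, 1 C=O (running total 4).
CH(NHCOCH3): amide, 1 C=O (running total 5).
CH(NHCOCH3): amide, 1 C=O (running total 6).
CH2CONHCH2: amide, 1 C=O (running total 7).
CH(COOH): carboxylic acid, 1 C=O (running total 8).

8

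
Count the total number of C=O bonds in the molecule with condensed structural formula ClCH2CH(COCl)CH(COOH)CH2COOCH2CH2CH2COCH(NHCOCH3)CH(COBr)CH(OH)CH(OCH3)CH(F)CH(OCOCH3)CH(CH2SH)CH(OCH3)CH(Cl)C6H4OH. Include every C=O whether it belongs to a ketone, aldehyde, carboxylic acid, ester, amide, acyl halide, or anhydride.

CH(COCl): acyl halide, 1 C=O (running total 1).
CH(COOH): carboxylic acid, 1 C=O (running total 2).
CH2COOCH2: ester, 1 C=O (running total 3).
CO: ketone, 1 C=O (running total 4).
CH(NHCOCH3): amide, 1 C=O (running total 5).
CH(COBr): acyl halide, 1 C=O (running total 6).
CH(OCOCH3): ester, 1 C=O (running total 7).

7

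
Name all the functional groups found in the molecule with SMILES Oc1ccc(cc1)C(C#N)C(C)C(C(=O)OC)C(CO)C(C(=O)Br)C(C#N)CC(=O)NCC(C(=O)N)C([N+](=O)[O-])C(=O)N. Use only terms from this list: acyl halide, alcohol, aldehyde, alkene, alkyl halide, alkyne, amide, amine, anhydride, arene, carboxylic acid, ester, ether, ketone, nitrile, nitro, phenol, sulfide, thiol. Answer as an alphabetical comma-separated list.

Taking each segment in turn:
  HOC6H4: –OH attached directly to an aromatic ring → phenol (not alcohol); the ring itself is an arene.
  CH(CN): pendant –C≡N: nitrile.
  CH(COOCH3): pendant –COOCH3: carbonyl C bonded to C and –OCH3 → ester.
  CH(CH2OH): pendant –CH2OH on an sp³ backbone C → alcohol.
  CH(COBr): pendant –C(=O)X: carbonyl C bonded to C and halogen → acyl halide.
  CH(CN): pendant –C≡N: nitrile.
  CH2CONHCH2: –C(=O)–N– linkage → amide (the N is not an amine).
  CH(CONH2): pendant –CONH2: carbonyl C bonded to C and N → amide.
  CH(NO2): –NO2 on an sp³ carbon → nitro (the N=O is not a carbonyl).
  CONH2: –C(=O)NH2: carbonyl C bonded to C and to N → amide (the N is not a separate amine).

acyl halide, alcohol, amide, arene, ester, nitrile, nitro, phenol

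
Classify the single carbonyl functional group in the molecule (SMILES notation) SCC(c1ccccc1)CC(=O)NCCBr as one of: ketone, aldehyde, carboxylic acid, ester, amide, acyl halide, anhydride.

amide

The carbonyl is in the CH2CONHCH2 segment: –C(=O)–N– linkage → amide (the N is not an amine).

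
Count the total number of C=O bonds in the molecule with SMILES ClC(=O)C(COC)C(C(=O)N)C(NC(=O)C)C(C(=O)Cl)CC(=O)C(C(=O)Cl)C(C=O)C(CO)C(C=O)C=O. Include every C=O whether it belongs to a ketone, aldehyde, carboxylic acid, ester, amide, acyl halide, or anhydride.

ClCO: acyl halide, 1 C=O (running total 1).
CH(CONH2): amide, 1 C=O (running total 2).
CH(NHCOCH3): amide, 1 C=O (running total 3).
CH(COCl): acyl halide, 1 C=O (running total 4).
CO: ketone, 1 C=O (running total 5).
CH(COCl): acyl halide, 1 C=O (running total 6).
CH(CHO): aldehyde, 1 C=O (running total 7).
CH(CHO): aldehyde, 1 C=O (running total 8).
CHO: aldehyde, 1 C=O (running total 9).

9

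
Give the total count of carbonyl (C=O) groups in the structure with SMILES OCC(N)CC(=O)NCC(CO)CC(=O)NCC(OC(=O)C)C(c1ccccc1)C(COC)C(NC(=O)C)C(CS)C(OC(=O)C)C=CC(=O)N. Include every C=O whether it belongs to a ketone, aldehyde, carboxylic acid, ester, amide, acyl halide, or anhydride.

CH2CONHCH2: amide, 1 C=O (running total 1).
CH2CONHCH2: amide, 1 C=O (running total 2).
CH(OCOCH3): ester, 1 C=O (running total 3).
CH(NHCOCH3): amide, 1 C=O (running total 4).
CH(OCOCH3): ester, 1 C=O (running total 5).
CONH2: amide, 1 C=O (running total 6).

6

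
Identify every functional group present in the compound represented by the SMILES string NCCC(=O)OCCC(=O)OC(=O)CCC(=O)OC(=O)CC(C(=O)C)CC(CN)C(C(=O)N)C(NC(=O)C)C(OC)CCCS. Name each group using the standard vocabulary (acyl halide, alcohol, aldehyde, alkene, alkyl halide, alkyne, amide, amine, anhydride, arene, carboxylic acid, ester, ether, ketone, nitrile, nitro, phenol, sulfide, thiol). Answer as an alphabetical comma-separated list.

amide, amine, anhydride, ester, ether, ketone, thiol

–NH2 on an sp³ carbon with no adjacent C=O → amine.
–C(=O)–O–C with C on the carbonyl side → ester.
two acyl groups sharing one oxygen, –C(=O)–O–C(=O)– → anhydride.
two acyl groups sharing one oxygen, –C(=O)–O–C(=O)– → anhydride.
pendant –COCH3: carbonyl C bonded to two carbons → ketone.
pendant –CH2NH2: N on sp³ C, no adjacent C=O → amine.
pendant –CONH2: carbonyl C bonded to C and N → amide.
pendant –NHC(=O)CH3: N bonded to a carbonyl → amide (not amine).
pendant –OCH3: C–O–C with sp³ C, no adjacent C=O → ether.
–SH on an sp³ carbon → thiol.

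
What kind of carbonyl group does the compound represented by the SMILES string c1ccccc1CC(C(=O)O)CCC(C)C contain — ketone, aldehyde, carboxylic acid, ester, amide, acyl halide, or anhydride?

The carbonyl is in the CH(COOH) segment: pendant –COOH: carbonyl C bonded to C and –OH → carboxylic acid.

carboxylic acid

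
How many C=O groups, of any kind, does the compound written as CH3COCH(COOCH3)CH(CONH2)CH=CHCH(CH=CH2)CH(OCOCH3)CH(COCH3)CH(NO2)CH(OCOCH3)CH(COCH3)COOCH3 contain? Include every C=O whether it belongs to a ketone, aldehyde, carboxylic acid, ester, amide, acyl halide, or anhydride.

CO: ketone, 1 C=O (running total 1).
CH(COOCH3): ester, 1 C=O (running total 2).
CH(CONH2): amide, 1 C=O (running total 3).
CH(OCOCH3): ester, 1 C=O (running total 4).
CH(COCH3): ketone, 1 C=O (running total 5).
CH(OCOCH3): ester, 1 C=O (running total 6).
CH(COCH3): ketone, 1 C=O (running total 7).
COOCH3: ester, 1 C=O (running total 8).

8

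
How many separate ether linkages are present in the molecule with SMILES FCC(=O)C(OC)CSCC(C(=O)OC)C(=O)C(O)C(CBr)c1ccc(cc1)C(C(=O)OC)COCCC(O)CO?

2

Working along the chain:
  FCH2: halogen on an sp³ carbon → alkyl halide.
  CO: –C(=O)– with carbon on both sides → ketone.
  CH(OCH3): pendant –OCH3: C–O–C with sp³ C, no adjacent C=O → ether.
  CH2SCH2: C–S–C linkage → sulfide (thioether).
  CH(COOCH3): pendant –COOCH3: carbonyl C bonded to C and –OCH3 → ester.
  CO: –C(=O)– with carbon on both sides → ketone.
  CH(OH): –OH on an sp³ carbon → alcohol (secondary).
  CH(CH2Br): pendant –CH2X: halogen on sp³ carbon → alkyl halide.
  C6H4: para-disubstituted benzene ring → arene.
  CH(COOCH3): pendant –COOCH3: carbonyl C bonded to C and –OCH3 → ester.
  CH2OCH2: C–O–C with sp³ carbons on both sides and no adjacent C=O → ether.
  CH(OH): –OH on an sp³ carbon → alcohol (secondary).
  CH2OH: –OH on an sp³ carbon → alcohol.
Ether appears at: CH(OCH3), CH2OCH2 → 2.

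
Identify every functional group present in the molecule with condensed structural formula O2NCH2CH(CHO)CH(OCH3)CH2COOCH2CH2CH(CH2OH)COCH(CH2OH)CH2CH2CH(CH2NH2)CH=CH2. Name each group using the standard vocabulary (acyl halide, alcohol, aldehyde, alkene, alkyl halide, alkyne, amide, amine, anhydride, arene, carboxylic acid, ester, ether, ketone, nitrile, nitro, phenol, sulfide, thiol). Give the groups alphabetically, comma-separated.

alcohol, aldehyde, alkene, amine, ester, ether, ketone, nitro

–NO2 on carbon → nitro group.
pendant –CHO: carbonyl C bonded to C and H → aldehyde.
pendant –OCH3: C–O–C with sp³ C, no adjacent C=O → ether.
–C(=O)–O–C with C on the carbonyl side → ester.
pendant –CH2OH on an sp³ backbone C → alcohol.
–C(=O)– with carbon on both sides → ketone.
pendant –CH2OH on an sp³ backbone C → alcohol.
pendant –CH2NH2: N on sp³ C, no adjacent C=O → amine.
C=C double bond → alkene.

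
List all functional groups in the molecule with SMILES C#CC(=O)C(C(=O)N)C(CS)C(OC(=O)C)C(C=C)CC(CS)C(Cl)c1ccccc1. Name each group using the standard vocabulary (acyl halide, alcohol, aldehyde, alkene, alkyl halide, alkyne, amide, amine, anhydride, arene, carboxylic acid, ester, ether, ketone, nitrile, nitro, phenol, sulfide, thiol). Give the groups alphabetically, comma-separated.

Working along the chain:
  HC≡C: C≡C triple bond → alkyne.
  CO: –C(=O)– with carbon on both sides → ketone.
  CH(CONH2): pendant –CONH2: carbonyl C bonded to C and N → amide.
  CH(CH2SH): pendant –CH2SH → thiol.
  CH(OCOCH3): pendant –OC(=O)CH3: an acyloxy group → ester.
  CH(CH=CH2): pendant –CH=CH2: C=C double bond → alkene.
  CH(CH2SH): pendant –CH2SH → thiol.
  CH(Cl): halogen on an sp³ carbon → alkyl halide.
  C6H5: –C6H5 phenyl ring → arene.

alkene, alkyl halide, alkyne, amide, arene, ester, ketone, thiol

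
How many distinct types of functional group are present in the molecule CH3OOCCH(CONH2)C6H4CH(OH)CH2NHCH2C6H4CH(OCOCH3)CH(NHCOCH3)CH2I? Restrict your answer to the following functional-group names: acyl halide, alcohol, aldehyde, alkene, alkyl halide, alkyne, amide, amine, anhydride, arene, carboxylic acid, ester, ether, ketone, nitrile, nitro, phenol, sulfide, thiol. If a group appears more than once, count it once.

6

Working along the chain:
  CH3OOC: CH3O–C(=O)–: carbonyl C bonded to C and to –OCH3 → ester (not ketone + ether).
  CH(CONH2): pendant –CONH2: carbonyl C bonded to C and N → amide.
  C6H4: para-disubstituted benzene ring → arene.
  CH(OH): –OH on an sp³ carbon → alcohol (secondary).
  CH2NHCH2: C–N–C with sp³ carbons and no adjacent C=O → amine (secondary).
  C6H4: para-disubstituted benzene ring → arene.
  CH(OCOCH3): pendant –OC(=O)CH3: an acyloxy group → ester.
  CH(NHCOCH3): pendant –NHC(=O)CH3: N bonded to a carbonyl → amide (not amine).
  CH2I: halogen on an sp³ carbon → alkyl halide.
Distinct types present: alcohol, alkyl halide, amide, amine, arene, ester.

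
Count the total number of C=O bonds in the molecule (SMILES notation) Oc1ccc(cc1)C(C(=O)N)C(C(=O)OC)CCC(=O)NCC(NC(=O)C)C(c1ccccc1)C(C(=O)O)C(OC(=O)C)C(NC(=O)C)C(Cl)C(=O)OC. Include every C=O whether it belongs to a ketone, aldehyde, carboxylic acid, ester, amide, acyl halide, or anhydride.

8

CH(CONH2): amide, 1 C=O (running total 1).
CH(COOCH3): ester, 1 C=O (running total 2).
CH2CONHCH2: amide, 1 C=O (running total 3).
CH(NHCOCH3): amide, 1 C=O (running total 4).
CH(COOH): carboxylic acid, 1 C=O (running total 5).
CH(OCOCH3): ester, 1 C=O (running total 6).
CH(NHCOCH3): amide, 1 C=O (running total 7).
COOCH3: ester, 1 C=O (running total 8).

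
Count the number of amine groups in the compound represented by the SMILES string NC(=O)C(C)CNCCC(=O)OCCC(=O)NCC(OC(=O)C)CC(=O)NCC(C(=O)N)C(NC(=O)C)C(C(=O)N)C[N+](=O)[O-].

1

–C(=O)NH2: carbonyl C bonded to C and to N → amide (the N is not a separate amine).
C–N–C with sp³ carbons and no adjacent C=O → amine (secondary).
–C(=O)–O–C with C on the carbonyl side → ester.
–C(=O)–N– linkage → amide (the N is not an amine).
pendant –OC(=O)CH3: an acyloxy group → ester.
–C(=O)–N– linkage → amide (the N is not an amine).
pendant –CONH2: carbonyl C bonded to C and N → amide.
pendant –NHC(=O)CH3: N bonded to a carbonyl → amide (not amine).
pendant –CONH2: carbonyl C bonded to C and N → amide.
–NO2 on carbon → nitro group.
Amine appears at: CH2NHCH2 → 1.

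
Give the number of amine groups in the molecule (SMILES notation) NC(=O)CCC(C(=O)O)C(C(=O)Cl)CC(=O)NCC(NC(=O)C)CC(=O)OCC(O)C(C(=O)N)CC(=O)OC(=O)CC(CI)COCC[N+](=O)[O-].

0

–C(=O)NH2: carbonyl C bonded to C and to N → amide (the N is not a separate amine).
pendant –COOH: carbonyl C bonded to C and –OH → carboxylic acid.
pendant –C(=O)X: carbonyl C bonded to C and halogen → acyl halide.
–C(=O)–N– linkage → amide (the N is not an amine).
pendant –NHC(=O)CH3: N bonded to a carbonyl → amide (not amine).
–C(=O)–O–C with C on the carbonyl side → ester.
–OH on an sp³ carbon → alcohol (secondary).
pendant –CONH2: carbonyl C bonded to C and N → amide.
two acyl groups sharing one oxygen, –C(=O)–O–C(=O)– → anhydride.
pendant –CH2X: halogen on sp³ carbon → alkyl halide.
C–O–C with sp³ carbons on both sides and no adjacent C=O → ether.
–NO2 on carbon → nitro group.
No segment is a amine: H2NCO is amide, not amine; CH2CONHCH2 is amide, not amine; CH(NHCOCH3) is amide, not amine. → 0.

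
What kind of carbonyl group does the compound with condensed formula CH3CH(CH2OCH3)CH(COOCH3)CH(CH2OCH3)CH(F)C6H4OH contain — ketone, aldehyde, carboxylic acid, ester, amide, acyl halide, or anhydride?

ester

The carbonyl is in the CH(COOCH3) segment: pendant –COOCH3: carbonyl C bonded to C and –OCH3 → ester.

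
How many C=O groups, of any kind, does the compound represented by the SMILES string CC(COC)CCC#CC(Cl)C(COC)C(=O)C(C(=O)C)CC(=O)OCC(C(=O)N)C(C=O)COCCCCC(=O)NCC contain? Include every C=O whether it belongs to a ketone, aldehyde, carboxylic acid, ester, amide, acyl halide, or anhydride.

CO: ketone, 1 C=O (running total 1).
CH(COCH3): ketone, 1 C=O (running total 2).
CH2COOCH2: ester, 1 C=O (running total 3).
CH(CONH2): amide, 1 C=O (running total 4).
CH(CHO): aldehyde, 1 C=O (running total 5).
CH2CONHCH2: amide, 1 C=O (running total 6).

6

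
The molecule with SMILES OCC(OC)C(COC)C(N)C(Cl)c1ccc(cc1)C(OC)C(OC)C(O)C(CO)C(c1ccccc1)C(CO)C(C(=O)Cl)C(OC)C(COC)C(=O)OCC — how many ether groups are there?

6

Reading the structure from left to right:
  HOCH2: HO– on an sp³ carbon → alcohol.
  CH(OCH3): pendant –OCH3: C–O–C with sp³ C, no adjacent C=O → ether.
  CH(CH2OCH3): pendant –CH2OCH3: C–O–C linkage → ether.
  CH(NH2): –NH2 on an sp³ carbon with no adjacent C=O → amine.
  CH(Cl): halogen on an sp³ carbon → alkyl halide.
  C6H4: para-disubstituted benzene ring → arene.
  CH(OCH3): pendant –OCH3: C–O–C with sp³ C, no adjacent C=O → ether.
  CH(OCH3): pendant –OCH3: C–O–C with sp³ C, no adjacent C=O → ether.
  CH(OH): –OH on an sp³ carbon → alcohol (secondary).
  CH(CH2OH): pendant –CH2OH on an sp³ backbone C → alcohol.
  CH(C6H5): pendant –C6H5: benzene ring → arene.
  CH(CH2OH): pendant –CH2OH on an sp³ backbone C → alcohol.
  CH(COCl): pendant –C(=O)X: carbonyl C bonded to C and halogen → acyl halide.
  CH(OCH3): pendant –OCH3: C–O–C with sp³ C, no adjacent C=O → ether.
  CH(CH2OCH3): pendant –CH2OCH3: C–O–C linkage → ether.
  COOCH2CH3: –C(=O)OCH2CH3: carbonyl C bonded to C and to –OEt → ester.
Ether appears at: CH(OCH3), CH(CH2OCH3), CH(OCH3), CH(OCH3), CH(OCH3), CH(CH2OCH3) → 6.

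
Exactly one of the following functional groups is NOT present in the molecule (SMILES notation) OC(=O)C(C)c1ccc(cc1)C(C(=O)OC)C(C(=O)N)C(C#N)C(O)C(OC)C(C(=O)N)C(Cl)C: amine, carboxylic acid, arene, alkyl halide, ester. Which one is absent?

carboxylic acid: present (HOOC — –COOH: carbonyl C bonded to –OH and C → carboxylic acid (the –OH is not a separate alcohol)).
arene: present (C6H4 — para-disubstituted benzene ring → arene).
ester: present (CH(COOCH3) — pendant –COOCH3: carbonyl C bonded to C and –OCH3 → ester).
alkyl halide: present (CH(Cl) — halogen on an sp³ carbon → alkyl halide).
amine: absent. In CH(CONH2), the nitrogen is bonded directly to a carbonyl carbon, making it part of an amide, not a free amine.

amine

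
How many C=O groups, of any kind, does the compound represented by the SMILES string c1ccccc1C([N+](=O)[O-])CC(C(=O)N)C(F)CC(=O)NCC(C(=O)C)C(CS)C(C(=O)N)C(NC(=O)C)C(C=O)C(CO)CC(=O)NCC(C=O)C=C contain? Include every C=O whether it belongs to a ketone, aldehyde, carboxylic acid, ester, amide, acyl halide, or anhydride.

CH(CONH2): amide, 1 C=O (running total 1).
CH2CONHCH2: amide, 1 C=O (running total 2).
CH(COCH3): ketone, 1 C=O (running total 3).
CH(CONH2): amide, 1 C=O (running total 4).
CH(NHCOCH3): amide, 1 C=O (running total 5).
CH(CHO): aldehyde, 1 C=O (running total 6).
CH2CONHCH2: amide, 1 C=O (running total 7).
CH(CHO): aldehyde, 1 C=O (running total 8).

8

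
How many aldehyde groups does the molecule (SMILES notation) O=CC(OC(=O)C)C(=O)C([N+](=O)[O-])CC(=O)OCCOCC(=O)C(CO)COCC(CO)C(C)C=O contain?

2

Reading the structure from left to right:
  OHC: terminal –CHO: carbonyl C bonded to H and C → aldehyde.
  CH(OCOCH3): pendant –OC(=O)CH3: an acyloxy group → ester.
  CO: –C(=O)– with carbon on both sides → ketone.
  CH(NO2): –NO2 on an sp³ carbon → nitro (the N=O is not a carbonyl).
  CH2COOCH2: –C(=O)–O–C with C on the carbonyl side → ester.
  CH2OCH2: C–O–C with sp³ carbons on both sides and no adjacent C=O → ether.
  CO: –C(=O)– with carbon on both sides → ketone.
  CH(CH2OH): pendant –CH2OH on an sp³ backbone C → alcohol.
  CH2OCH2: C–O–C with sp³ carbons on both sides and no adjacent C=O → ether.
  CH(CH2OH): pendant –CH2OH on an sp³ backbone C → alcohol.
  CHO: terminal –CHO: carbonyl C bonded to H and C → aldehyde.
Aldehyde appears at: OHC, CHO → 2.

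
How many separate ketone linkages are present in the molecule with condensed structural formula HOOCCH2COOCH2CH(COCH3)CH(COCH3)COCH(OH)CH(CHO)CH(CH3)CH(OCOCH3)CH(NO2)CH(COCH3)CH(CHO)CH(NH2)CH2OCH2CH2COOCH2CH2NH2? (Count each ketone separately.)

Taking each segment in turn:
  HOOC: –COOH: carbonyl C bonded to –OH and C → carboxylic acid (the –OH is not a separate alcohol).
  CH2COOCH2: –C(=O)–O–C with C on the carbonyl side → ester.
  CH(COCH3): pendant –COCH3: carbonyl C bonded to two carbons → ketone.
  CH(COCH3): pendant –COCH3: carbonyl C bonded to two carbons → ketone.
  CO: –C(=O)– with carbon on both sides → ketone.
  CH(OH): –OH on an sp³ carbon → alcohol (secondary).
  CH(CHO): pendant –CHO: carbonyl C bonded to C and H → aldehyde.
  CH(OCOCH3): pendant –OC(=O)CH3: an acyloxy group → ester.
  CH(NO2): –NO2 on an sp³ carbon → nitro (the N=O is not a carbonyl).
  CH(COCH3): pendant –COCH3: carbonyl C bonded to two carbons → ketone.
  CH(CHO): pendant –CHO: carbonyl C bonded to C and H → aldehyde.
  CH(NH2): –NH2 on an sp³ carbon with no adjacent C=O → amine.
  CH2OCH2: C–O–C with sp³ carbons on both sides and no adjacent C=O → ether.
  CH2COOCH2: –C(=O)–O–C with C on the carbonyl side → ester.
  CH2NH2: –NH2 on an sp³ carbon with no adjacent C=O → amine.
Ketone appears at: CH(COCH3), CH(COCH3), CO, CH(COCH3) → 4.

4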